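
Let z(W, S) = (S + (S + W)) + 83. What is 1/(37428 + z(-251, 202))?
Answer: 1/37664 ≈ 2.6551e-5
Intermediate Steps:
z(W, S) = 83 + W + 2*S (z(W, S) = (W + 2*S) + 83 = 83 + W + 2*S)
1/(37428 + z(-251, 202)) = 1/(37428 + (83 - 251 + 2*202)) = 1/(37428 + (83 - 251 + 404)) = 1/(37428 + 236) = 1/37664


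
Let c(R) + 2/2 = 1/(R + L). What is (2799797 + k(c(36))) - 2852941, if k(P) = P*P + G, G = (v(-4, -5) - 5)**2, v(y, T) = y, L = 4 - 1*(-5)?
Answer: -107450639/2025 ≈ -53062.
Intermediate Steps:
L = 9 (L = 4 + 5 = 9)
c(R) = -1 + 1/(9 + R) (c(R) = -1 + 1/(R + 9) = -1 + 1/(9 + R))
G = 81 (G = (-4 - 5)**2 = (-9)**2 = 81)
k(P) = 81 + P**2 (k(P) = P*P + 81 = P**2 + 81 = 81 + P**2)
(2799797 + k(c(36))) - 2852941 = (2799797 + (81 + ((-8 - 1*36)/(9 + 36))**2)) - 2852941 = (2799797 + (81 + ((-8 - 36)/45)**2)) - 2852941 = (2799797 + (81 + ((1/45)*(-44))**2)) - 2852941 = (2799797 + (81 + (-44/45)**2)) - 2852941 = (2799797 + (81 + 1936/2025)) - 2852941 = (2799797 + 165961/2025) - 2852941 = 5669754886/2025 - 2852941 = -107450639/2025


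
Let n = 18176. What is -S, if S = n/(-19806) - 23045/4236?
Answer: 88903801/13983036 ≈ 6.3580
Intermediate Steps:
S = -88903801/13983036 (S = 18176/(-19806) - 23045/4236 = 18176*(-1/19806) - 23045*1/4236 = -9088/9903 - 23045/4236 = -88903801/13983036 ≈ -6.3580)
-S = -1*(-88903801/13983036) = 88903801/13983036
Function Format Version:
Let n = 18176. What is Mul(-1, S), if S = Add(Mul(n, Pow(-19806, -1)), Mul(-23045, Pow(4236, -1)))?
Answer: Rational(88903801, 13983036) ≈ 6.3580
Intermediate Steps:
S = Rational(-88903801, 13983036) (S = Add(Mul(18176, Pow(-19806, -1)), Mul(-23045, Pow(4236, -1))) = Add(Mul(18176, Rational(-1, 19806)), Mul(-23045, Rational(1, 4236))) = Add(Rational(-9088, 9903), Rational(-23045, 4236)) = Rational(-88903801, 13983036) ≈ -6.3580)
Mul(-1, S) = Mul(-1, Rational(-88903801, 13983036)) = Rational(88903801, 13983036)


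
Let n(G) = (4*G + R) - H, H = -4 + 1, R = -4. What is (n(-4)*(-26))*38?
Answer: 16796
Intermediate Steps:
H = -3
n(G) = -1 + 4*G (n(G) = (4*G - 4) - 1*(-3) = (-4 + 4*G) + 3 = -1 + 4*G)
(n(-4)*(-26))*38 = ((-1 + 4*(-4))*(-26))*38 = ((-1 - 16)*(-26))*38 = -17*(-26)*38 = 442*38 = 16796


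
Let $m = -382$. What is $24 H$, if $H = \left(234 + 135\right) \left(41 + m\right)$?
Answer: $-3019896$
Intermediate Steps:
$H = -125829$ ($H = \left(234 + 135\right) \left(41 - 382\right) = 369 \left(-341\right) = -125829$)
$24 H = 24 \left(-125829\right) = -3019896$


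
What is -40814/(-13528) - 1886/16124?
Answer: 79071391/27265684 ≈ 2.9000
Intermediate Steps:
-40814/(-13528) - 1886/16124 = -40814*(-1/13528) - 1886*1/16124 = 20407/6764 - 943/8062 = 79071391/27265684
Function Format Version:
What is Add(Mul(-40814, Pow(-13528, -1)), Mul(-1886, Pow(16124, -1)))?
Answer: Rational(79071391, 27265684) ≈ 2.9000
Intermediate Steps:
Add(Mul(-40814, Pow(-13528, -1)), Mul(-1886, Pow(16124, -1))) = Add(Mul(-40814, Rational(-1, 13528)), Mul(-1886, Rational(1, 16124))) = Add(Rational(20407, 6764), Rational(-943, 8062)) = Rational(79071391, 27265684)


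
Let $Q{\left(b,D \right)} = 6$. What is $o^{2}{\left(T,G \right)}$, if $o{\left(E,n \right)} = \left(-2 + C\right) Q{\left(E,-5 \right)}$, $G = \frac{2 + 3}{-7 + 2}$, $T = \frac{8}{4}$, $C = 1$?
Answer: $36$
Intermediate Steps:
$T = 2$ ($T = 8 \cdot \frac{1}{4} = 2$)
$G = -1$ ($G = \frac{5}{-5} = 5 \left(- \frac{1}{5}\right) = -1$)
$o{\left(E,n \right)} = -6$ ($o{\left(E,n \right)} = \left(-2 + 1\right) 6 = \left(-1\right) 6 = -6$)
$o^{2}{\left(T,G \right)} = \left(-6\right)^{2} = 36$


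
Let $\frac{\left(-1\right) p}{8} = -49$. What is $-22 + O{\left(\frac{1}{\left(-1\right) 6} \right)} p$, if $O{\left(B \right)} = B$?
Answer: $- \frac{262}{3} \approx -87.333$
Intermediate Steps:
$p = 392$ ($p = \left(-8\right) \left(-49\right) = 392$)
$-22 + O{\left(\frac{1}{\left(-1\right) 6} \right)} p = -22 + \frac{1}{\left(-1\right) 6} \cdot 392 = -22 + \frac{1}{-6} \cdot 392 = -22 - \frac{196}{3} = - \frac{262}{3}$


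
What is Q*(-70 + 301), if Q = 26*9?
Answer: 54054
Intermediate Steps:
Q = 234
Q*(-70 + 301) = 234*(-70 + 301) = 234*231 = 54054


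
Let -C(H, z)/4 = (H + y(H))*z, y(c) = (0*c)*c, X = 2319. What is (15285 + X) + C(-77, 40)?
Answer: 29924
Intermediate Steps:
y(c) = 0 (y(c) = 0*c = 0)
C(H, z) = -4*H*z (C(H, z) = -4*(H + 0)*z = -4*H*z)
(15285 + X) + C(-77, 40) = (15285 + 2319) - 4*(-77)*40 = 17604 + 12320 = 29924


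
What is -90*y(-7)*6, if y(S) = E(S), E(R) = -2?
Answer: 1080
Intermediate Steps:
y(S) = -2
-90*y(-7)*6 = -90*(-2)*6 = 180*6 = 1080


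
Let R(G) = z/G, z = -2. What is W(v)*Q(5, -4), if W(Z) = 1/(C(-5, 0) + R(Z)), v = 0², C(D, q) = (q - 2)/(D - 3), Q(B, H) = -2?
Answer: 0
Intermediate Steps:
R(G) = -2/G
C(D, q) = (-2 + q)/(-3 + D)
v = 0
W(Z) = 1/(¼ - 2/Z) (W(Z) = 1/((-2 + 0)/(-3 - 5) - 2/Z) = 1/(-2/(-8) - 2/Z) = 1/(-⅛*(-2) - 2/Z) = 1/(¼ - 2/Z))
W(v)*Q(5, -4) = (4*0/(-8 + 0))*(-2) = (4*0/(-8))*(-2) = (4*0*(-⅛))*(-2) = 0*(-2) = 0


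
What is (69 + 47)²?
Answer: 13456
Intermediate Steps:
(69 + 47)² = 116² = 13456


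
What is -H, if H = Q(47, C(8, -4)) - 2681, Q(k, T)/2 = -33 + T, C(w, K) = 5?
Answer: 2737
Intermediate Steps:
Q(k, T) = -66 + 2*T (Q(k, T) = 2*(-33 + T) = -66 + 2*T)
H = -2737 (H = (-66 + 2*5) - 2681 = (-66 + 10) - 2681 = -56 - 2681 = -2737)
-H = -1*(-2737) = 2737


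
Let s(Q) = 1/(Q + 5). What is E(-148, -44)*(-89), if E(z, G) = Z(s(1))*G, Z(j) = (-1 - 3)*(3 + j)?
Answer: -148808/3 ≈ -49603.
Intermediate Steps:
s(Q) = 1/(5 + Q)
Z(j) = -12 - 4*j (Z(j) = -4*(3 + j) = -12 - 4*j)
E(z, G) = -38*G/3 (E(z, G) = (-12 - 4/(5 + 1))*G = (-12 - 4/6)*G = (-12 - 4*⅙)*G = (-12 - ⅔)*G = -38*G/3)
E(-148, -44)*(-89) = -38/3*(-44)*(-89) = (1672/3)*(-89) = -148808/3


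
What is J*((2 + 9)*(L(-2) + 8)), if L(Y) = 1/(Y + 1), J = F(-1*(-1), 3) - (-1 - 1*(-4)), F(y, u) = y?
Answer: -154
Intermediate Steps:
J = -2 (J = -1*(-1) - (-1 - 1*(-4)) = 1 - (-1 + 4) = 1 - 1*3 = 1 - 3 = -2)
L(Y) = 1/(1 + Y)
J*((2 + 9)*(L(-2) + 8)) = -2*(2 + 9)*(1/(1 - 2) + 8) = -22*(1/(-1) + 8) = -22*(-1 + 8) = -22*7 = -2*77 = -154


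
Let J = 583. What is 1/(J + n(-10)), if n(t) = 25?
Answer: 1/608 ≈ 0.0016447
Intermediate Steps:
1/(J + n(-10)) = 1/(583 + 25) = 1/608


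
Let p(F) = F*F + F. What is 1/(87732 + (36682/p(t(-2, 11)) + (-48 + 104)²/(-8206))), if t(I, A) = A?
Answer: 24618/2166618161 ≈ 1.1362e-5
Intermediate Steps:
p(F) = F + F² (p(F) = F² + F = F + F²)
1/(87732 + (36682/p(t(-2, 11)) + (-48 + 104)²/(-8206))) = 1/(87732 + (36682/((11*(1 + 11))) + (-48 + 104)²/(-8206))) = 1/(87732 + (36682/((11*12)) + 56²*(-1/8206))) = 1/(87732 + (36682/132 + 3136*(-1/8206))) = 1/(87732 + (36682*(1/132) - 1568/4103)) = 1/(87732 + (18341/66 - 1568/4103)) = 1/(87732 + 6831785/24618) = 1/(2166618161/24618) = 24618/2166618161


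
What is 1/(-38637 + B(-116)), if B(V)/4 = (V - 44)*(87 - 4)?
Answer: -1/91757 ≈ -1.0898e-5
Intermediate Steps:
B(V) = -14608 + 332*V (B(V) = 4*((V - 44)*(87 - 4)) = 4*((-44 + V)*83) = 4*(-3652 + 83*V) = -14608 + 332*V)
1/(-38637 + B(-116)) = 1/(-38637 + (-14608 + 332*(-116))) = 1/(-38637 + (-14608 - 38512)) = 1/(-38637 - 53120) = 1/(-91757) = -1/91757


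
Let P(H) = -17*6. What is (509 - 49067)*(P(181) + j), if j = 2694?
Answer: -125862336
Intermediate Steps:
P(H) = -102
(509 - 49067)*(P(181) + j) = (509 - 49067)*(-102 + 2694) = -48558*2592 = -125862336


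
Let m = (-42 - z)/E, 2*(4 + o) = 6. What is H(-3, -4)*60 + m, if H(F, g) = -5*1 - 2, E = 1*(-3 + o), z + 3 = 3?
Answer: -819/2 ≈ -409.50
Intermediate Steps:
z = 0 (z = -3 + 3 = 0)
o = -1 (o = -4 + (½)*6 = -4 + 3 = -1)
E = -4 (E = 1*(-3 - 1) = 1*(-4) = -4)
H(F, g) = -7 (H(F, g) = -5 - 2 = -7)
m = 21/2 (m = (-42 - 1*0)/(-4) = (-42 + 0)*(-¼) = -42*(-¼) = 21/2 ≈ 10.500)
H(-3, -4)*60 + m = -7*60 + 21/2 = -420 + 21/2 = -819/2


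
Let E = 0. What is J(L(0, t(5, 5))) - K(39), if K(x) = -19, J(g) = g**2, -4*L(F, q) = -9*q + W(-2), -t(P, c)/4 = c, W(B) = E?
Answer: 2044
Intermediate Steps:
W(B) = 0
t(P, c) = -4*c
L(F, q) = 9*q/4 (L(F, q) = -(-9*q + 0)/4 = -(-9)*q/4 = 9*q/4)
J(L(0, t(5, 5))) - K(39) = (9*(-4*5)/4)**2 - 1*(-19) = ((9/4)*(-20))**2 + 19 = (-45)**2 + 19 = 2025 + 19 = 2044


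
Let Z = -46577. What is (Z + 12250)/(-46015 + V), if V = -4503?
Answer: 34327/50518 ≈ 0.67950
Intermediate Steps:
(Z + 12250)/(-46015 + V) = (-46577 + 12250)/(-46015 - 4503) = -34327/(-50518) = -34327*(-1/50518) = 34327/50518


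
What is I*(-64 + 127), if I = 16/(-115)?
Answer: -1008/115 ≈ -8.7652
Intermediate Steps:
I = -16/115 (I = 16*(-1/115) = -16/115 ≈ -0.13913)
I*(-64 + 127) = -16*(-64 + 127)/115 = -16/115*63 = -1008/115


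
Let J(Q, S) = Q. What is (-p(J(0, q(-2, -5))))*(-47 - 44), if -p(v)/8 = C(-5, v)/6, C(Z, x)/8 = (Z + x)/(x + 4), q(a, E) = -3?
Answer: 3640/3 ≈ 1213.3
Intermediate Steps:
C(Z, x) = 8*(Z + x)/(4 + x) (C(Z, x) = 8*((Z + x)/(x + 4)) = 8*((Z + x)/(4 + x)) = 8*(Z + x)/(4 + x))
p(v) = -32*(-5 + v)/(3*(4 + v)) (p(v) = -8*8*(-5 + v)/(4 + v)/6 = -32*(-5 + v)/(3*(4 + v)))
(-p(J(0, q(-2, -5))))*(-47 - 44) = (-32*(5 - 1*0)/(3*(4 + 0)))*(-47 - 44) = -32*(5 + 0)/(3*4)*(-91) = -32*5/(3*4)*(-91) = -1*40/3*(-91) = -40/3*(-91) = 3640/3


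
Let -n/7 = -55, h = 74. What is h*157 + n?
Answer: 12003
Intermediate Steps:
n = 385 (n = -7*(-55) = 385)
h*157 + n = 74*157 + 385 = 11618 + 385 = 12003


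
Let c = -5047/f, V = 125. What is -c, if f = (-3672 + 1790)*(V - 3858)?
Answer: 5047/7025506 ≈ 0.00071838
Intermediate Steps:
f = 7025506 (f = (-3672 + 1790)*(125 - 3858) = -1882*(-3733) = 7025506)
c = -5047/7025506 ≈ -0.00071838
-c = -1*(-5047/7025506) = 5047/7025506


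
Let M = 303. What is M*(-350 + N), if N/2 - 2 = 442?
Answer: 163014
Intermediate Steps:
N = 888 (N = 4 + 2*442 = 4 + 884 = 888)
M*(-350 + N) = 303*(-350 + 888) = 303*538 = 163014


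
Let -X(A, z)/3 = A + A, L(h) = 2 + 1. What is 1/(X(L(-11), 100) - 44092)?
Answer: -1/44110 ≈ -2.2671e-5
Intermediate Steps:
L(h) = 3
X(A, z) = -6*A (X(A, z) = -3*(A + A) = -6*A)
1/(X(L(-11), 100) - 44092) = 1/(-6*3 - 44092) = 1/(-18 - 44092) = 1/(-44110) = -1/44110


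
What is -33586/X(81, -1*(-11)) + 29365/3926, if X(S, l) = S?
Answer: -129480071/318006 ≈ -407.16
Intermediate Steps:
-33586/X(81, -1*(-11)) + 29365/3926 = -33586/81 + 29365/3926 = -129480071/318006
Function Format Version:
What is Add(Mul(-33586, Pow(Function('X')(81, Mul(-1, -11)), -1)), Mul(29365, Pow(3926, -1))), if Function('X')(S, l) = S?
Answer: Rational(-129480071, 318006) ≈ -407.16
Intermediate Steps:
Add(Mul(-33586, Pow(Function('X')(81, Mul(-1, -11)), -1)), Mul(29365, Pow(3926, -1))) = Add(Mul(-33586, Pow(81, -1)), Mul(29365, Pow(3926, -1))) = Add(Mul(-33586, Rational(1, 81)), Mul(29365, Rational(1, 3926))) = Add(Rational(-33586, 81), Rational(29365, 3926)) = Rational(-129480071, 318006)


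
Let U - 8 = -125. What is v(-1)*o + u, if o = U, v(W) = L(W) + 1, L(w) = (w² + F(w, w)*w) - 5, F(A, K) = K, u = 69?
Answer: 303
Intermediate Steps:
U = -117 (U = 8 - 125 = -117)
L(w) = -5 + 2*w² (L(w) = (w² + w*w) - 5 = (w² + w²) - 5 = 2*w² - 5 = -5 + 2*w²)
v(W) = -4 + 2*W² (v(W) = (-5 + 2*W²) + 1 = -4 + 2*W²)
o = -117
v(-1)*o + u = (-4 + 2*(-1)²)*(-117) + 69 = (-4 + 2*1)*(-117) + 69 = (-4 + 2)*(-117) + 69 = -2*(-117) + 69 = 234 + 69 = 303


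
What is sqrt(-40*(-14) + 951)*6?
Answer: 6*sqrt(1511) ≈ 233.23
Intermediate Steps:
sqrt(-40*(-14) + 951)*6 = sqrt(560 + 951)*6 = sqrt(1511)*6 = 6*sqrt(1511)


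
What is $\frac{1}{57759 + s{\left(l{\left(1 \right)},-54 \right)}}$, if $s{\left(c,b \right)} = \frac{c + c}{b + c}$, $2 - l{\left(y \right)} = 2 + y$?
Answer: $\frac{55}{3176747} \approx 1.7313 \cdot 10^{-5}$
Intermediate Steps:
$l{\left(y \right)} = - y$ ($l{\left(y \right)} = 2 - \left(2 + y\right) = - y$)
$s{\left(c,b \right)} = \frac{2 c}{b + c}$
$\frac{1}{57759 + s{\left(l{\left(1 \right)},-54 \right)}} = \frac{1}{57759 + \frac{2 \left(\left(-1\right) 1\right)}{-54 - 1}} = \frac{1}{57759 + 2 \left(-1\right) \frac{1}{-54 - 1}} = \frac{1}{57759 + 2 \left(-1\right) \frac{1}{-55}} = \frac{1}{57759 + 2 \left(-1\right) \left(- \frac{1}{55}\right)} = \frac{1}{57759 + \frac{2}{55}} = \frac{1}{\frac{3176747}{55}} = \frac{55}{3176747}$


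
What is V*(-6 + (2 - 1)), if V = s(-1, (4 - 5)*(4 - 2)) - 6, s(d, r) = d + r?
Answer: 45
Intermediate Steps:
V = -9 (V = (-1 + (4 - 5)*(4 - 2)) - 6 = (-1 - 1*2) - 6 = (-1 - 2) - 6 = -3 - 6 = -9)
V*(-6 + (2 - 1)) = -9*(-6 + (2 - 1)) = -9*(-6 + 1) = -9*(-5) = 45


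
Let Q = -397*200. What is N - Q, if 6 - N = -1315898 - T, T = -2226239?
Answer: -830935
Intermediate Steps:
N = -910335 (N = 6 - (-1315898 - 1*(-2226239)) = 6 - (-1315898 + 2226239) = 6 - 1*910341 = 6 - 910341 = -910335)
Q = -79400
N - Q = -910335 - 1*(-79400) = -910335 + 79400 = -830935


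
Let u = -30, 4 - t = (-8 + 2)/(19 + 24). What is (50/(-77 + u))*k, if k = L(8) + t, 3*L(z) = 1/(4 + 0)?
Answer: -54475/27606 ≈ -1.9733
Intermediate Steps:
t = 178/43 (t = 4 - (-8 + 2)/(19 + 24) = 4 - (-6)/43 = 4 - 1*(-6/43) = 4 + 6/43 = 178/43 ≈ 4.1395)
L(z) = 1/12 (L(z) = 1/(3*(4 + 0)) = (1/3)/4 = (1/3)*(1/4) = 1/12)
k = 2179/516 (k = 1/12 + 178/43 = 2179/516 ≈ 4.2229)
(50/(-77 + u))*k = (50/(-77 - 30))*(2179/516) = (50/(-107))*(2179/516) = -1/107*50*(2179/516) = -50/107*2179/516 = -54475/27606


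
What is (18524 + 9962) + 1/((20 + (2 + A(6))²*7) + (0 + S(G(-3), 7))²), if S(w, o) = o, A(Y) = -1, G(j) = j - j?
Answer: 2164937/76 ≈ 28486.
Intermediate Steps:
G(j) = 0
(18524 + 9962) + 1/((20 + (2 + A(6))²*7) + (0 + S(G(-3), 7))²) = (18524 + 9962) + 1/((20 + (2 - 1)²*7) + (0 + 7)²) = 28486 + 1/((20 + 1²*7) + 7²) = 28486 + 1/((20 + 1*7) + 49) = 28486 + 1/((20 + 7) + 49) = 28486 + 1/(27 + 49) = 28486 + 1/76 = 2164937/76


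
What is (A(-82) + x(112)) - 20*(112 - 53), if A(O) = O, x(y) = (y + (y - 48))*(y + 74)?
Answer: 31474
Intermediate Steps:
x(y) = (-48 + 2*y)*(74 + y) (x(y) = (y + (-48 + y))*(74 + y) = (-48 + 2*y)*(74 + y))
(A(-82) + x(112)) - 20*(112 - 53) = (-82 + (-3552 + 2*112² + 100*112)) - 20*(112 - 53) = (-82 + (-3552 + 2*12544 + 11200)) - 20*59 = (-82 + (-3552 + 25088 + 11200)) - 1180 = (-82 + 32736) - 1180 = 32654 - 1180 = 31474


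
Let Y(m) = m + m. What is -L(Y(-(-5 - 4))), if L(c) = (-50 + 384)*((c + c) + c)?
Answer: -18036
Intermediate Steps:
Y(m) = 2*m
L(c) = 1002*c (L(c) = 334*(2*c + c) = 334*(3*c) = 1002*c)
-L(Y(-(-5 - 4))) = -1002*2*(-(-5 - 4)) = -1002*2*(-1*(-9)) = -1002*2*9 = -1002*18 = -1*18036 = -18036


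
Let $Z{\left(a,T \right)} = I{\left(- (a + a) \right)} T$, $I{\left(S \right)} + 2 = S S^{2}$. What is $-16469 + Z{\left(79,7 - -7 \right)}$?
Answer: $-55236865$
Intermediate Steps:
$I{\left(S \right)} = -2 + S^{3}$ ($I{\left(S \right)} = -2 + S S^{2} = -2 + S^{3}$)
$Z{\left(a,T \right)} = T \left(-2 - 8 a^{3}\right)$ ($Z{\left(a,T \right)} = \left(-2 + \left(- (a + a)\right)^{3}\right) T = \left(-2 + \left(- 2 a\right)^{3}\right) T = \left(-2 - 8 a^{3}\right) T = T \left(-2 - 8 a^{3}\right)$)
$-16469 + Z{\left(79,7 - -7 \right)} = -16469 + 2 \left(7 - -7\right) \left(-1 - 4 \cdot 79^{3}\right) = -16469 + 2 \left(7 + 7\right) \left(-1 - 1972156\right) = -16469 + 2 \cdot 14 \left(-1 - 1972156\right) = -16469 + 2 \cdot 14 \left(-1972157\right) = -16469 - 55220396 = -55236865$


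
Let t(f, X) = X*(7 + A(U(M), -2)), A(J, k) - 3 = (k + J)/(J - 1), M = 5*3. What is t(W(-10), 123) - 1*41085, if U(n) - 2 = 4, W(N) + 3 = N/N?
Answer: -198783/5 ≈ -39757.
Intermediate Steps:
M = 15
W(N) = -2 (W(N) = -3 + N/N = -3 + 1 = -2)
U(n) = 6 (U(n) = 2 + 4 = 6)
A(J, k) = 3 + (J + k)/(-1 + J) (A(J, k) = 3 + (k + J)/(J - 1) = 3 + (J + k)/(-1 + J))
t(f, X) = 54*X/5 (t(f, X) = X*(7 + (-3 - 2 + 4*6)/(-1 + 6)) = X*(7 + (-3 - 2 + 24)/5) = X*(7 + (⅕)*19) = X*(7 + 19/5) = X*(54/5) = 54*X/5)
t(W(-10), 123) - 1*41085 = (54/5)*123 - 1*41085 = 6642/5 - 41085 = -198783/5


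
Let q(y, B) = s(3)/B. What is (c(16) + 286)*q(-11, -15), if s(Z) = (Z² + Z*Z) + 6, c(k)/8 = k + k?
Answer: -4336/5 ≈ -867.20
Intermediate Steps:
c(k) = 16*k (c(k) = 8*(k + k) = 8*(2*k) = 16*k)
s(Z) = 6 + 2*Z² (s(Z) = (Z² + Z²) + 6 = 2*Z² + 6 = 6 + 2*Z²)
q(y, B) = 24/B (q(y, B) = (6 + 2*3²)/B = (6 + 2*9)/B = (6 + 18)/B = 24/B)
(c(16) + 286)*q(-11, -15) = (16*16 + 286)*(24/(-15)) = (256 + 286)*(24*(-1/15)) = 542*(-8/5) = -4336/5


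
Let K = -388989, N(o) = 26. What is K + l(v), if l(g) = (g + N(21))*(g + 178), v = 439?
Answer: -102084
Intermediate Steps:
l(g) = (26 + g)*(178 + g) (l(g) = (g + 26)*(g + 178) = (26 + g)*(178 + g))
K + l(v) = -388989 + (4628 + 439**2 + 204*439) = -388989 + (4628 + 192721 + 89556) = -388989 + 286905 = -102084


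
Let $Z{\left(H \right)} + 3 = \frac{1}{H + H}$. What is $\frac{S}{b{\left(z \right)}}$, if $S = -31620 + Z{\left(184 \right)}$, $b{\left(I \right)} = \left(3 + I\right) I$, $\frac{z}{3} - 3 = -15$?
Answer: $- \frac{1057933}{39744} \approx -26.619$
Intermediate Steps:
$z = -36$ ($z = 9 + 3 \left(-15\right) = 9 - 45 = -36$)
$Z{\left(H \right)} = -3 + \frac{1}{2 H}$ ($Z{\left(H \right)} = -3 + \frac{1}{H + H} = -3 + \frac{1}{2 H}$)
$b{\left(I \right)} = I \left(3 + I\right)$
$S = - \frac{11637263}{368}$ ($S = -31620 - \left(3 - \frac{1}{2 \cdot 184}\right) = -31620 + \left(-3 + \frac{1}{2} \cdot \frac{1}{184}\right) = -31620 + \left(-3 + \frac{1}{368}\right) = -31620 - \frac{1103}{368} = - \frac{11637263}{368} \approx -31623.0$)
$\frac{S}{b{\left(z \right)}} = - \frac{11637263}{368 \left(- 36 \left(3 - 36\right)\right)} = - \frac{11637263}{368 \left(\left(-36\right) \left(-33\right)\right)} = - \frac{11637263}{368 \cdot 1188} = \left(- \frac{11637263}{368}\right) \frac{1}{1188} = - \frac{1057933}{39744}$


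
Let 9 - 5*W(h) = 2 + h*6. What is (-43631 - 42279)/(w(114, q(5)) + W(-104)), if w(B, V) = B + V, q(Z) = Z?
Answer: -214775/613 ≈ -350.37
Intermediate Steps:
W(h) = 7/5 - 6*h/5 (W(h) = 9/5 - (2 + h*6)/5 = 9/5 - (2 + 6*h)/5 = 9/5 + (-⅖ - 6*h/5) = 7/5 - 6*h/5)
(-43631 - 42279)/(w(114, q(5)) + W(-104)) = (-43631 - 42279)/((114 + 5) + (7/5 - 6/5*(-104))) = -85910/(119 + (7/5 + 624/5)) = -85910/(119 + 631/5) = -85910/1226/5 = -85910*5/1226 = -214775/613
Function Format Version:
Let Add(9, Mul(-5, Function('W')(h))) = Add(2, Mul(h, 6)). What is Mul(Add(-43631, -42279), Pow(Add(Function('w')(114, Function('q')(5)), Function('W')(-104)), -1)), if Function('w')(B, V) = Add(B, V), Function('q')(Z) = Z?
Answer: Rational(-214775, 613) ≈ -350.37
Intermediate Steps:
Function('W')(h) = Add(Rational(7, 5), Mul(Rational(-6, 5), h)) (Function('W')(h) = Add(Rational(9, 5), Mul(Rational(-1, 5), Add(2, Mul(h, 6)))) = Add(Rational(9, 5), Mul(Rational(-1, 5), Add(2, Mul(6, h)))) = Add(Rational(9, 5), Add(Rational(-2, 5), Mul(Rational(-6, 5), h))) = Add(Rational(7, 5), Mul(Rational(-6, 5), h)))
Mul(Add(-43631, -42279), Pow(Add(Function('w')(114, Function('q')(5)), Function('W')(-104)), -1)) = Mul(Add(-43631, -42279), Pow(Add(Add(114, 5), Add(Rational(7, 5), Mul(Rational(-6, 5), -104))), -1)) = Mul(-85910, Pow(Add(119, Add(Rational(7, 5), Rational(624, 5))), -1)) = Mul(-85910, Pow(Add(119, Rational(631, 5)), -1)) = Mul(-85910, Pow(Rational(1226, 5), -1)) = Mul(-85910, Rational(5, 1226)) = Rational(-214775, 613)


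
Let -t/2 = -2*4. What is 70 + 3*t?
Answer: 118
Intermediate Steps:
t = 16 (t = -(-4)*4 = -2*(-8) = 16)
70 + 3*t = 70 + 3*16 = 70 + 48 = 118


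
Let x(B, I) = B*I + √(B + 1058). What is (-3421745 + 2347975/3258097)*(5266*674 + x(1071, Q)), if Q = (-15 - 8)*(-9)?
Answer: -42040309443413935490/3258097 - 11148374771290*√2129/3258097 ≈ -1.2903e+13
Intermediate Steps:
Q = 207 (Q = -23*(-9) = 207)
x(B, I) = √(1058 + B) + B*I (x(B, I) = B*I + √(1058 + B) = √(1058 + B) + B*I)
(-3421745 + 2347975/3258097)*(5266*674 + x(1071, Q)) = (-3421745 + 2347975/3258097)*(5266*674 + (√(1058 + 1071) + 1071*207)) = (-3421745 + 2347975*(1/3258097))*(3549284 + (√2129 + 221697)) = (-3421745 + 2347975/3258097)*(3549284 + (221697 + √2129)) = -11148374771290*(3770981 + √2129)/3258097 = -42040309443413935490/3258097 - 11148374771290*√2129/3258097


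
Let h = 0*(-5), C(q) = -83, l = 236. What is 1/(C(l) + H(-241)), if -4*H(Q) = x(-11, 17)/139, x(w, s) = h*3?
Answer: -1/83 ≈ -0.012048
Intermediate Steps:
h = 0
x(w, s) = 0 (x(w, s) = 0*3 = 0)
H(Q) = 0 (H(Q) = -0/139 = -¼*0 = 0)
1/(C(l) + H(-241)) = 1/(-83 + 0) = 1/(-83) = -1/83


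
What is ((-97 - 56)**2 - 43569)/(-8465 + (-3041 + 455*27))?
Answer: -20160/779 ≈ -25.879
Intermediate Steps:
((-97 - 56)**2 - 43569)/(-8465 + (-3041 + 455*27)) = ((-153)**2 - 43569)/(-8465 + (-3041 + 12285)) = (23409 - 43569)/(-8465 + 9244) = -20160/779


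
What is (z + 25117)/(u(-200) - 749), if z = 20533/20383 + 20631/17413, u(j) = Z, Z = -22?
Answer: -810503113795/24877308819 ≈ -32.580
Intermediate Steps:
u(j) = -22
z = 70732982/32266289 (z = 20533*(1/20383) + 20631*(1/17413) = 20533/20383 + 20631/17413 = 70732982/32266289 ≈ 2.1922)
(z + 25117)/(u(-200) - 749) = (70732982/32266289 + 25117)/(-22 - 749) = (810503113795/32266289)/(-771) = (810503113795/32266289)*(-1/771) = -810503113795/24877308819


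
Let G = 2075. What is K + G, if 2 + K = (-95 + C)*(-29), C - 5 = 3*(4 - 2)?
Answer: 4509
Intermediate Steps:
C = 11 (C = 5 + 3*(4 - 2) = 5 + 3*2 = 5 + 6 = 11)
K = 2434 (K = -2 + (-95 + 11)*(-29) = -2 - 84*(-29) = -2 + 2436 = 2434)
K + G = 2434 + 2075 = 4509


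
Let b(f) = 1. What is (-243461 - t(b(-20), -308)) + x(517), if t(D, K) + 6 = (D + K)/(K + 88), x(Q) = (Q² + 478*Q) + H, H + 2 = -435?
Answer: 59514753/220 ≈ 2.7052e+5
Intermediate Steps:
H = -437 (H = -2 - 435 = -437)
x(Q) = -437 + Q² + 478*Q (x(Q) = (Q² + 478*Q) - 437 = -437 + Q² + 478*Q)
t(D, K) = -6 + (D + K)/(88 + K) (t(D, K) = -6 + (D + K)/(K + 88) = -6 + (D + K)/(88 + K))
(-243461 - t(b(-20), -308)) + x(517) = (-243461 - (-528 + 1 - 5*(-308))/(88 - 308)) + (-437 + 517² + 478*517) = (-243461 - (-528 + 1 + 1540)/(-220)) + (-437 + 267289 + 247126) = (-243461 - (-1)*1013/220) + 513978 = (-243461 - 1*(-1013/220)) + 513978 = (-243461 + 1013/220) + 513978 = -53560407/220 + 513978 = 59514753/220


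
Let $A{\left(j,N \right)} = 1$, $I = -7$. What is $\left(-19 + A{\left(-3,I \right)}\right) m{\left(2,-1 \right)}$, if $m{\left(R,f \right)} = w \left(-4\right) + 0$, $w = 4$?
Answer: $288$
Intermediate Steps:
$m{\left(R,f \right)} = -16$ ($m{\left(R,f \right)} = 4 \left(-4\right) + 0 = -16 + 0 = -16$)
$\left(-19 + A{\left(-3,I \right)}\right) m{\left(2,-1 \right)} = \left(-19 + 1\right) \left(-16\right) = \left(-18\right) \left(-16\right) = 288$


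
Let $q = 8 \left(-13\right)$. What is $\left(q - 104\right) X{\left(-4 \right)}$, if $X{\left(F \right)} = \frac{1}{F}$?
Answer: $52$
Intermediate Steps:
$q = -104$
$\left(q - 104\right) X{\left(-4 \right)} = \frac{-104 - 104}{-4} = \left(-208\right) \left(- \frac{1}{4}\right) = 52$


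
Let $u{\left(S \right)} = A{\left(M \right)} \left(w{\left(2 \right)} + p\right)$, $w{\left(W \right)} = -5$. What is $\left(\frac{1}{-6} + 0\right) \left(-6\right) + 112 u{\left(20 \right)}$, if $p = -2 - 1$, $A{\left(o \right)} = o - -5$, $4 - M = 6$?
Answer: $-2687$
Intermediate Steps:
$M = -2$ ($M = 4 - 6 = -2$)
$A{\left(o \right)} = 5 + o$ ($A{\left(o \right)} = o + 5 = 5 + o$)
$p = -3$ ($p = -2 - 1 = -3$)
$u{\left(S \right)} = -24$ ($u{\left(S \right)} = \left(5 - 2\right) \left(-5 - 3\right) = 3 \left(-8\right) = -24$)
$\left(\frac{1}{-6} + 0\right) \left(-6\right) + 112 u{\left(20 \right)} = \left(\frac{1}{-6} + 0\right) \left(-6\right) + 112 \left(-24\right) = \left(- \frac{1}{6} + 0\right) \left(-6\right) - 2688 = \left(- \frac{1}{6}\right) \left(-6\right) - 2688 = 1 - 2688 = -2687$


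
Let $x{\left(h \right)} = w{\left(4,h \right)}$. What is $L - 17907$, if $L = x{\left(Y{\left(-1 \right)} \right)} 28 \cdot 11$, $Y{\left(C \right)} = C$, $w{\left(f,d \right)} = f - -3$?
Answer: $-15751$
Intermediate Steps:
$w{\left(f,d \right)} = 3 + f$ ($w{\left(f,d \right)} = f + 3 = 3 + f$)
$x{\left(h \right)} = 7$ ($x{\left(h \right)} = 3 + 4 = 7$)
$L = 2156$ ($L = 7 \cdot 28 \cdot 11 = 196 \cdot 11 = 2156$)
$L - 17907 = 2156 - 17907 = -15751$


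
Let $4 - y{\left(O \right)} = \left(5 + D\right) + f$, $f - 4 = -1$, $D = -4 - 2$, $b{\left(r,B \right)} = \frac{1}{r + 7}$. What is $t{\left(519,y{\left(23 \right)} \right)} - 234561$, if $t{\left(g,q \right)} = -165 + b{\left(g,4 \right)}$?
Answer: $- \frac{123465875}{526} \approx -2.3473 \cdot 10^{5}$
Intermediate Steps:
$b{\left(r,B \right)} = \frac{1}{7 + r}$
$D = -6$ ($D = -4 - 2 = -6$)
$f = 3$ ($f = 4 - 1 = 3$)
$y{\left(O \right)} = 2$ ($y{\left(O \right)} = 4 - \left(\left(5 - 6\right) + 3\right) = 4 - \left(-1 + 3\right) = 4 - 2 = 2$)
$t{\left(g,q \right)} = -165 + \frac{1}{7 + g}$
$t{\left(519,y{\left(23 \right)} \right)} - 234561 = \frac{-1154 - 85635}{7 + 519} - 234561 = \frac{-1154 - 85635}{526} - 234561 = \frac{1}{526} \left(-86789\right) - 234561 = - \frac{86789}{526} - 234561 = - \frac{123465875}{526}$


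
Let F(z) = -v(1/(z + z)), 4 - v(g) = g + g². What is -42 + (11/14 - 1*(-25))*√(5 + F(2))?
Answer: -42 + 361*√21/56 ≈ -12.459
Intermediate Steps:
v(g) = 4 - g - g² (v(g) = 4 - (g + g²) = 4 + (-g - g²) = 4 - g - g²)
F(z) = -4 + 1/(2*z) + 1/(4*z²) (F(z) = -(4 - 1/(z + z) - (1/(z + z))²) = -(4 - 1/(2*z) - (1/(2*z))²) = -(4 - 1/(2*z) - 1/(4*z²)) = -4 + 1/(2*z) + 1/(4*z²))
-42 + (11/14 - 1*(-25))*√(5 + F(2)) = -42 + (11/14 - 1*(-25))*√(5 + (-4 + (½)/2 + (¼)/2²)) = -42 + (11*(1/14) + 25)*√(5 + (-4 + (½)*(½) + (¼)*(¼))) = -42 + (11/14 + 25)*√(5 + (-4 + ¼ + 1/16)) = -42 + 361*√(5 - 59/16)/14 = -42 + 361*√(21/16)/14 = -42 + 361*(√21/4)/14 = -42 + 361*√21/56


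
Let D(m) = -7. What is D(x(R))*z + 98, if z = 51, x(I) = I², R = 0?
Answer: -259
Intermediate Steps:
D(x(R))*z + 98 = -7*51 + 98 = -357 + 98 = -259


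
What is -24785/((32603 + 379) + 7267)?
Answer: -24785/40249 ≈ -0.61579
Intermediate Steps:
-24785/((32603 + 379) + 7267) = -24785/(32982 + 7267) = -24785/40249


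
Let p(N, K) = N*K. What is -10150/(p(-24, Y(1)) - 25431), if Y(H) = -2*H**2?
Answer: 10150/25383 ≈ 0.39987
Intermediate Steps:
p(N, K) = K*N
-10150/(p(-24, Y(1)) - 25431) = -10150/(-2*1**2*(-24) - 25431) = -10150/(-2*1*(-24) - 25431) = -10150/(-2*(-24) - 25431) = -10150/(48 - 25431) = -10150/(-25383) = -10150*(-1/25383) = 10150/25383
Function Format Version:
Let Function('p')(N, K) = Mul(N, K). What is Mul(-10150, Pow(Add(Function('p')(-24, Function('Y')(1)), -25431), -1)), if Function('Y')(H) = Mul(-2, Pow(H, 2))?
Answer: Rational(10150, 25383) ≈ 0.39987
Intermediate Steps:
Function('p')(N, K) = Mul(K, N)
Mul(-10150, Pow(Add(Function('p')(-24, Function('Y')(1)), -25431), -1)) = Mul(-10150, Pow(Add(Mul(Mul(-2, Pow(1, 2)), -24), -25431), -1)) = Mul(-10150, Pow(Add(Mul(Mul(-2, 1), -24), -25431), -1)) = Mul(-10150, Pow(Add(Mul(-2, -24), -25431), -1)) = Mul(-10150, Pow(Add(48, -25431), -1)) = Mul(-10150, Pow(-25383, -1)) = Mul(-10150, Rational(-1, 25383)) = Rational(10150, 25383)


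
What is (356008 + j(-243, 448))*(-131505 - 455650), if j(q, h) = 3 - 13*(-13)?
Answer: -209132867900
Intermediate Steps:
j(q, h) = 172 (j(q, h) = 3 + 169 = 172)
(356008 + j(-243, 448))*(-131505 - 455650) = (356008 + 172)*(-131505 - 455650) = 356180*(-587155) = -209132867900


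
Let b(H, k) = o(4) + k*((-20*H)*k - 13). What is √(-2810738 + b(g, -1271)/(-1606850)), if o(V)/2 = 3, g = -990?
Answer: I*√292345153740650346/321370 ≈ 1682.5*I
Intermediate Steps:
o(V) = 6 (o(V) = 2*3 = 6)
b(H, k) = 6 + k*(-13 - 20*H*k) (b(H, k) = 6 + k*((-20*H)*k - 13) = 6 + k*(-20*H*k - 13) = 6 + k*(-13 - 20*H*k))
√(-2810738 + b(g, -1271)/(-1606850)) = √(-2810738 + (6 - 13*(-1271) - 20*(-990)*(-1271)²)/(-1606850)) = √(-2810738 + (6 + 16523 - 20*(-990)*1615441)*(-1/1606850)) = √(-2810738 + (6 + 16523 + 31985731800)*(-1/1606850)) = √(-2810738 + 31985748329*(-1/1606850)) = √(-2810738 - 31985748329/1606850) = √(-4548420103629/1606850) = I*√292345153740650346/321370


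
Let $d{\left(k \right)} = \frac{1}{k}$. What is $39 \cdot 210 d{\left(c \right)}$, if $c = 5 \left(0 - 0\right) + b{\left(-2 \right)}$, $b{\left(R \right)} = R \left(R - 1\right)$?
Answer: $1365$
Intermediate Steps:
$b{\left(R \right)} = R \left(-1 + R\right)$
$c = 6$ ($c = 5 \left(0 - 0\right) - 2 \left(-1 - 2\right) = 5 \left(0 + 0\right) - -6 = 5 \cdot 0 + 6 = 0 + 6 = 6$)
$39 \cdot 210 d{\left(c \right)} = \frac{39 \cdot 210}{6} = 8190 \cdot \frac{1}{6} = 1365$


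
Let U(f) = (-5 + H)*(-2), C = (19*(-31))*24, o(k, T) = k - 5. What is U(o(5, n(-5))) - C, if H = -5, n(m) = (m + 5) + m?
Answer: 14156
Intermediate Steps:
n(m) = 5 + 2*m (n(m) = (5 + m) + m = 5 + 2*m)
o(k, T) = -5 + k
C = -14136 (C = -589*24 = -14136)
U(f) = 20 (U(f) = (-5 - 5)*(-2) = -10*(-2) = 20)
U(o(5, n(-5))) - C = 20 - 1*(-14136) = 20 + 14136 = 14156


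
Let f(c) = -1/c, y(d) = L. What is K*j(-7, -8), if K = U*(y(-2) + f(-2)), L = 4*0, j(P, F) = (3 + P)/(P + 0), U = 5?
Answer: 10/7 ≈ 1.4286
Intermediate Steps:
j(P, F) = (3 + P)/P
L = 0
y(d) = 0
K = 5/2 (K = 5*(0 - 1/(-2)) = 5*(0 - 1*(-½)) = 5*(0 + ½) = 5*(½) = 5/2 ≈ 2.5000)
K*j(-7, -8) = 5*((3 - 7)/(-7))/2 = 5*(-⅐*(-4))/2 = (5/2)*(4/7) = 10/7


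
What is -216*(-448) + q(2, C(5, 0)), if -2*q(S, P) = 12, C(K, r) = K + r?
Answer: 96762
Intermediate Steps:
q(S, P) = -6 (q(S, P) = -½*12 = -6)
-216*(-448) + q(2, C(5, 0)) = -216*(-448) - 6 = 96768 - 6 = 96762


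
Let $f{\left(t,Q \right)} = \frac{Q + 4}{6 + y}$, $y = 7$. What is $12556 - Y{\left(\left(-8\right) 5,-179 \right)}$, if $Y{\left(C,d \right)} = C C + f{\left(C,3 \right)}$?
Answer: $\frac{142421}{13} \approx 10955.0$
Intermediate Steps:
$f{\left(t,Q \right)} = \frac{4}{13} + \frac{Q}{13}$ ($f{\left(t,Q \right)} = \frac{Q + 4}{6 + 7} = \frac{4 + Q}{13} = \left(4 + Q\right) \frac{1}{13} = \frac{4}{13} + \frac{Q}{13}$)
$Y{\left(C,d \right)} = \frac{7}{13} + C^{2}$ ($Y{\left(C,d \right)} = C C + \left(\frac{4}{13} + \frac{1}{13} \cdot 3\right) = C^{2} + \left(\frac{4}{13} + \frac{3}{13}\right) = C^{2} + \frac{7}{13} = \frac{7}{13} + C^{2}$)
$12556 - Y{\left(\left(-8\right) 5,-179 \right)} = 12556 - \left(\frac{7}{13} + \left(\left(-8\right) 5\right)^{2}\right) = 12556 - \left(\frac{7}{13} + \left(-40\right)^{2}\right) = 12556 - \left(\frac{7}{13} + 1600\right) = 12556 - \frac{20807}{13} = \frac{142421}{13}$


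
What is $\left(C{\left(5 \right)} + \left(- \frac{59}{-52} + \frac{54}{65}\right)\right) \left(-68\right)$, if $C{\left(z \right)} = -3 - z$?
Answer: $\frac{26673}{65} \approx 410.35$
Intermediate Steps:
$\left(C{\left(5 \right)} + \left(- \frac{59}{-52} + \frac{54}{65}\right)\right) \left(-68\right) = \left(\left(-3 - 5\right) + \left(- \frac{59}{-52} + \frac{54}{65}\right)\right) \left(-68\right) = \left(\left(-3 - 5\right) + \left(\left(-59\right) \left(- \frac{1}{52}\right) + 54 \cdot \frac{1}{65}\right)\right) \left(-68\right) = \left(-8 + \left(\frac{59}{52} + \frac{54}{65}\right)\right) \left(-68\right) = \left(-8 + \frac{511}{260}\right) \left(-68\right) = \left(- \frac{1569}{260}\right) \left(-68\right) = \frac{26673}{65}$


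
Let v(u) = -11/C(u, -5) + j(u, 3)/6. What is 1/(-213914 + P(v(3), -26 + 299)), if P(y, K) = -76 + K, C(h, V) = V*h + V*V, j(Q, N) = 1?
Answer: -1/213717 ≈ -4.6791e-6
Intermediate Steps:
C(h, V) = V² + V*h (C(h, V) = V*h + V² = V² + V*h)
v(u) = ⅙ - 11/(25 - 5*u) (v(u) = -11*(-1/(5*(-5 + u))) + 1/6 = -11/(25 - 5*u) + 1*(⅙) = -11/(25 - 5*u) + ⅙ = ⅙ - 11/(25 - 5*u))
1/(-213914 + P(v(3), -26 + 299)) = 1/(-213914 + (-76 + (-26 + 299))) = 1/(-213914 + (-76 + 273)) = 1/(-213914 + 197) = 1/(-213717) = -1/213717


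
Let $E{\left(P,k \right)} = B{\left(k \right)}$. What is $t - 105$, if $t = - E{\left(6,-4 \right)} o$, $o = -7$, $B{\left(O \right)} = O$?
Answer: $-133$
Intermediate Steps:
$E{\left(P,k \right)} = k$
$t = -28$ ($t = \left(-1\right) \left(-4\right) \left(-7\right) = 4 \left(-7\right) = -28$)
$t - 105 = -28 - 105 = -133$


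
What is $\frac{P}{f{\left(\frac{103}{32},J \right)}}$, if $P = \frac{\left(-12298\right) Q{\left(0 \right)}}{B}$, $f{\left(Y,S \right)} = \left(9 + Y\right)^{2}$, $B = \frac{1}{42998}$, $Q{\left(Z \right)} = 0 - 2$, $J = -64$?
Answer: $\frac{1082960699392}{152881} \approx 7.0837 \cdot 10^{6}$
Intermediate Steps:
$Q{\left(Z \right)} = -2$
$B = \frac{1}{42998} \approx 2.3257 \cdot 10^{-5}$
$P = 1057578808$ ($P = \left(-12298\right) \left(-2\right) \frac{1}{\frac{1}{42998}} = 24596 \cdot 42998 = 1057578808$)
$\frac{P}{f{\left(\frac{103}{32},J \right)}} = \frac{1057578808}{\left(9 + \frac{103}{32}\right)^{2}} = \frac{1057578808}{\left(\frac{391}{32}\right)^{2}} = \frac{1057578808}{\frac{152881}{1024}} = 1057578808 \cdot \frac{1024}{152881} = \frac{1082960699392}{152881}$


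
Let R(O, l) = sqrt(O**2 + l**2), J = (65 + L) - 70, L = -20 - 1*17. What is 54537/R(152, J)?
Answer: 54537*sqrt(6217)/12434 ≈ 345.84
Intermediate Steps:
L = -37 (L = -20 - 17 = -37)
J = -42 (J = (65 - 37) - 70 = 28 - 70 = -42)
54537/R(152, J) = 54537/(sqrt(152**2 + (-42)**2)) = 54537/(sqrt(23104 + 1764)) = 54537/(sqrt(24868)) = 54537/((2*sqrt(6217))) = 54537*(sqrt(6217)/12434) = 54537*sqrt(6217)/12434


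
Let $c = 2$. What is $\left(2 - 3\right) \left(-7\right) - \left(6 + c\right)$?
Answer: $-1$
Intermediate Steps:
$\left(2 - 3\right) \left(-7\right) - \left(6 + c\right) = \left(2 - 3\right) \left(-7\right) - \left(6 + 2\right) = \left(-1\right) \left(-7\right) - 8 = 7 - 8 = -1$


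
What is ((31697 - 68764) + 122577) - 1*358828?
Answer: -273318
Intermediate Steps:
((31697 - 68764) + 122577) - 1*358828 = (-37067 + 122577) - 358828 = 85510 - 358828 = -273318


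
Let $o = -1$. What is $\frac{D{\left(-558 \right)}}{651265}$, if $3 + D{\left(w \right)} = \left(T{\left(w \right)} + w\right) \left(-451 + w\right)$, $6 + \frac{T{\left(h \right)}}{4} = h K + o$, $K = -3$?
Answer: $- \frac{6164993}{651265} \approx -9.4662$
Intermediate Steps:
$T{\left(h \right)} = -28 - 12 h$ ($T{\left(h \right)} = -24 + 4 \left(h \left(-3\right) - 1\right) = -24 + 4 \left(- 3 h - 1\right) = -24 + 4 \left(-1 - 3 h\right) = -24 - \left(4 + 12 h\right) = -28 - 12 h$)
$D{\left(w \right)} = -3 + \left(-451 + w\right) \left(-28 - 11 w\right)$ ($D{\left(w \right)} = -3 + \left(\left(-28 - 12 w\right) + w\right) \left(-451 + w\right) = -3 + \left(-28 - 11 w\right) \left(-451 + w\right) = -3 + \left(-451 + w\right) \left(-28 - 11 w\right)$)
$\frac{D{\left(-558 \right)}}{651265} = \frac{12625 - 11 \left(-558\right)^{2} + 4933 \left(-558\right)}{651265} = \left(12625 - 3425004 - 2752614\right) \frac{1}{651265} = \left(-6164993\right) \frac{1}{651265} = - \frac{6164993}{651265}$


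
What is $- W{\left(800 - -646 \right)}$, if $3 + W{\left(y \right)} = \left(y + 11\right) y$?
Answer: $-2106819$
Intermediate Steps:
$W{\left(y \right)} = -3 + y \left(11 + y\right)$ ($W{\left(y \right)} = -3 + \left(y + 11\right) y = -3 + \left(11 + y\right) y = -3 + y \left(11 + y\right)$)
$- W{\left(800 - -646 \right)} = - (-3 + \left(800 - -646\right)^{2} + 11 \left(800 - -646\right)) = - (-3 + \left(800 + 646\right)^{2} + 11 \left(800 + 646\right)) = - (-3 + 1446^{2} + 11 \cdot 1446) = - (-3 + 2090916 + 15906) = \left(-1\right) 2106819 = -2106819$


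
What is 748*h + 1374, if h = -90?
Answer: -65946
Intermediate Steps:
748*h + 1374 = 748*(-90) + 1374 = -67320 + 1374 = -65946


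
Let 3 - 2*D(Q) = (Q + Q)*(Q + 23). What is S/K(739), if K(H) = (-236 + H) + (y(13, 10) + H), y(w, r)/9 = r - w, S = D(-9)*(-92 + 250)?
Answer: 1343/81 ≈ 16.580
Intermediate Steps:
D(Q) = 3/2 - Q*(23 + Q) (D(Q) = 3/2 - (Q + Q)*(Q + 23)/2 = 3/2 - 2*Q*(23 + Q)/2 = 3/2 - Q*(23 + Q))
S = 20145 (S = (3/2 - 1*(-9)**2 - 23*(-9))*(-92 + 250) = (3/2 - 1*81 + 207)*158 = (3/2 - 81 + 207)*158 = (255/2)*158 = 20145)
y(w, r) = -9*w + 9*r (y(w, r) = 9*(r - w) = -9*w + 9*r)
K(H) = -263 + 2*H (K(H) = (-236 + H) + ((-9*13 + 9*10) + H) = (-236 + H) + ((-117 + 90) + H) = (-236 + H) + (-27 + H) = -263 + 2*H)
S/K(739) = 20145/(-263 + 2*739) = 20145/(-263 + 1478) = 20145/1215 = 20145*(1/1215) = 1343/81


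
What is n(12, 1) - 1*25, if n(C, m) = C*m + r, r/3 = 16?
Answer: 35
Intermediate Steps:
r = 48 (r = 3*16 = 48)
n(C, m) = 48 + C*m (n(C, m) = C*m + 48 = 48 + C*m)
n(12, 1) - 1*25 = (48 + 12*1) - 1*25 = (48 + 12) - 25 = 60 - 25 = 35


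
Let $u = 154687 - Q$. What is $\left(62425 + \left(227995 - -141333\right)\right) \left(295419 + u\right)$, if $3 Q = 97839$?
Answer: $180253855229$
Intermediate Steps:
$Q = 32613$ ($Q = \frac{1}{3} \cdot 97839 = 32613$)
$u = 122074$ ($u = 154687 - 32613 = 122074$)
$\left(62425 + \left(227995 - -141333\right)\right) \left(295419 + u\right) = \left(62425 + \left(227995 - -141333\right)\right) \left(295419 + 122074\right) = \left(62425 + \left(227995 + 141333\right)\right) 417493 = \left(62425 + 369328\right) 417493 = 431753 \cdot 417493 = 180253855229$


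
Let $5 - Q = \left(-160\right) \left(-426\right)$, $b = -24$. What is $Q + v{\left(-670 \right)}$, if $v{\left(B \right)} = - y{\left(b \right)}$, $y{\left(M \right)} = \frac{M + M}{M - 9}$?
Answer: $- \frac{749721}{11} \approx -68157.0$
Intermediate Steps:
$y{\left(M \right)} = \frac{2 M}{-9 + M}$
$v{\left(B \right)} = - \frac{16}{11}$ ($v{\left(B \right)} = - \frac{2 \left(-24\right)}{-9 - 24} = - \frac{2 \left(-24\right)}{-33} = - \frac{2 \left(-24\right) \left(-1\right)}{33} = \left(-1\right) \frac{16}{11} = - \frac{16}{11}$)
$Q = -68155$ ($Q = 5 - \left(-160\right) \left(-426\right) = 5 - 68160 = -68155$)
$Q + v{\left(-670 \right)} = -68155 - \frac{16}{11} = - \frac{749721}{11}$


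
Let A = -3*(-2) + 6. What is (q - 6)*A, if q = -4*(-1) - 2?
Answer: -48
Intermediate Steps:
A = 12 (A = 6 + 6 = 12)
q = 2 (q = 4 - 2 = 2)
(q - 6)*A = (2 - 6)*12 = -4*12 = -48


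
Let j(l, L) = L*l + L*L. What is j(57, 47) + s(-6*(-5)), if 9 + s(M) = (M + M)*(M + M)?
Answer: 8479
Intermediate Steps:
j(l, L) = L² + L*l (j(l, L) = L*l + L² = L² + L*l)
s(M) = -9 + 4*M² (s(M) = -9 + (M + M)*(M + M) = -9 + (2*M)*(2*M) = -9 + 4*M²)
j(57, 47) + s(-6*(-5)) = 47*(47 + 57) + (-9 + 4*(-6*(-5))²) = 47*104 + (-9 + 4*30²) = 4888 + (-9 + 4*900) = 4888 + (-9 + 3600) = 4888 + 3591 = 8479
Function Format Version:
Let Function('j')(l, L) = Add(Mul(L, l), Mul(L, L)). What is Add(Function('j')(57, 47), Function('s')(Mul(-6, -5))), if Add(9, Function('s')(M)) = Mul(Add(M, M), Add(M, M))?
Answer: 8479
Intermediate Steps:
Function('j')(l, L) = Add(Pow(L, 2), Mul(L, l)) (Function('j')(l, L) = Add(Mul(L, l), Pow(L, 2)) = Add(Pow(L, 2), Mul(L, l)))
Function('s')(M) = Add(-9, Mul(4, Pow(M, 2))) (Function('s')(M) = Add(-9, Mul(Add(M, M), Add(M, M))) = Add(-9, Mul(Mul(2, M), Mul(2, M))) = Add(-9, Mul(4, Pow(M, 2))))
Add(Function('j')(57, 47), Function('s')(Mul(-6, -5))) = Add(Mul(47, Add(47, 57)), Add(-9, Mul(4, Pow(Mul(-6, -5), 2)))) = Add(Mul(47, 104), Add(-9, Mul(4, Pow(30, 2)))) = Add(4888, Add(-9, Mul(4, 900))) = Add(4888, Add(-9, 3600)) = Add(4888, 3591) = 8479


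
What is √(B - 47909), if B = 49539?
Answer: √1630 ≈ 40.373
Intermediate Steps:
√(B - 47909) = √(49539 - 47909) = √1630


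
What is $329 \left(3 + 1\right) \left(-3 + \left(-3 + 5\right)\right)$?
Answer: $-1316$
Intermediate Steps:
$329 \left(3 + 1\right) \left(-3 + \left(-3 + 5\right)\right) = 329 \cdot 4 \left(-3 + 2\right) = 329 \cdot 4 \left(-1\right) = 329 \left(-4\right) = -1316$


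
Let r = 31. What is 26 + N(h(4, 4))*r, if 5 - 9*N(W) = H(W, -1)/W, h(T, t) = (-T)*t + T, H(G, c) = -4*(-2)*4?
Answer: 1415/27 ≈ 52.407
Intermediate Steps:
H(G, c) = 32 (H(G, c) = 8*4 = 32)
h(T, t) = T - T*t (h(T, t) = -T*t + T = T - T*t)
N(W) = 5/9 - 32/(9*W)
26 + N(h(4, 4))*r = 26 + ((-32 + 5*(4*(1 - 1*4)))/(9*((4*(1 - 1*4)))))*31 = 26 + ((-32 + 5*(4*(1 - 4)))/(9*((4*(1 - 4)))))*31 = 26 + ((-32 + 5*(4*(-3)))/(9*((4*(-3)))))*31 = 26 + ((1/9)*(-32 + 5*(-12))/(-12))*31 = 26 + ((1/9)*(-1/12)*(-32 - 60))*31 = 26 + ((1/9)*(-1/12)*(-92))*31 = 26 + (23/27)*31 = 26 + 713/27 = 1415/27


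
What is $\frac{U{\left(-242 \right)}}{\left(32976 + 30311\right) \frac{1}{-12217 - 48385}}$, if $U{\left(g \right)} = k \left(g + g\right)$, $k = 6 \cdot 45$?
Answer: $\frac{7919469360}{63287} \approx 1.2514 \cdot 10^{5}$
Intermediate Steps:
$k = 270$
$U{\left(g \right)} = 540 g$ ($U{\left(g \right)} = 270 \left(g + g\right) = 270 \cdot 2 g = 540 g$)
$\frac{U{\left(-242 \right)}}{\left(32976 + 30311\right) \frac{1}{-12217 - 48385}} = \frac{540 \left(-242\right)}{\left(32976 + 30311\right) \frac{1}{-12217 - 48385}} = - \frac{130680}{63287 \frac{1}{-60602}} = - \frac{130680}{63287 \left(- \frac{1}{60602}\right)} = - \frac{130680}{- \frac{63287}{60602}} = \left(-130680\right) \left(- \frac{60602}{63287}\right) = \frac{7919469360}{63287}$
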